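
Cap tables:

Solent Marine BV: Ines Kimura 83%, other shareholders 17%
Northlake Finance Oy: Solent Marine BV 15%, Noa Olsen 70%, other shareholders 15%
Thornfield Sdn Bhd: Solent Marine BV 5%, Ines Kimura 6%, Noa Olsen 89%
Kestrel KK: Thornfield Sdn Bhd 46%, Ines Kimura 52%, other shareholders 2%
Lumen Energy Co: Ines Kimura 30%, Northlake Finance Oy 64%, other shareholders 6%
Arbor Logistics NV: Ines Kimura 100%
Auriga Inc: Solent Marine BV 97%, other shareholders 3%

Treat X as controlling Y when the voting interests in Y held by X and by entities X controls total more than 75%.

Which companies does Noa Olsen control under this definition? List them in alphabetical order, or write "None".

Thornfield Sdn Bhd

Noa holds 89% of Thornfield, so Noa controls Thornfield.
No other company's threshold is met.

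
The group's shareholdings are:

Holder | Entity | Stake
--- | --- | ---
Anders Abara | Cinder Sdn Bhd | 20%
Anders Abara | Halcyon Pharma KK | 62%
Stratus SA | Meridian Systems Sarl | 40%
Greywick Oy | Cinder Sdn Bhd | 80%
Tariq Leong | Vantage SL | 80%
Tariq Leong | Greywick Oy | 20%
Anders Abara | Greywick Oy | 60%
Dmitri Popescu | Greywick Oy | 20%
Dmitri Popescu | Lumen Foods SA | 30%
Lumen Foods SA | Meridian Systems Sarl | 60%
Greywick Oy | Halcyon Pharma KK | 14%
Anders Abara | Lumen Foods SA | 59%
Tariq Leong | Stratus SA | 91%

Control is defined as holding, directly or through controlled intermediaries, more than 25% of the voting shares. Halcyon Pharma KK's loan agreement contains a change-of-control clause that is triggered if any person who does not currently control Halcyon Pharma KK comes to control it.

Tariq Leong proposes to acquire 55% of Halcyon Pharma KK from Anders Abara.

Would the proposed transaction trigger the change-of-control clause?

Yes

The purchase adds only to Tariq's holdings (Anders's stake shrinks), so Tariq is the only person who could newly come to control Halcyon.
Tariq holds 80% of Vantage, so Tariq controls Vantage.
Tariq holds 91% of Stratus, so Tariq controls Stratus.
Stratus holds 40% of Meridian, so Tariq controls Meridian.
Neither Tariq nor any entity Tariq controls holds any voting interest in Halcyon.
So before the transaction, Tariq does not control Halcyon.
After the purchase, Tariq holds 55% of Halcyon directly, and Anders's stake falls to 7%.
Tariq holds 55% of Halcyon, so Tariq controls Halcyon.
Tariq did not control Halcyon before and does after, so the clause is triggered.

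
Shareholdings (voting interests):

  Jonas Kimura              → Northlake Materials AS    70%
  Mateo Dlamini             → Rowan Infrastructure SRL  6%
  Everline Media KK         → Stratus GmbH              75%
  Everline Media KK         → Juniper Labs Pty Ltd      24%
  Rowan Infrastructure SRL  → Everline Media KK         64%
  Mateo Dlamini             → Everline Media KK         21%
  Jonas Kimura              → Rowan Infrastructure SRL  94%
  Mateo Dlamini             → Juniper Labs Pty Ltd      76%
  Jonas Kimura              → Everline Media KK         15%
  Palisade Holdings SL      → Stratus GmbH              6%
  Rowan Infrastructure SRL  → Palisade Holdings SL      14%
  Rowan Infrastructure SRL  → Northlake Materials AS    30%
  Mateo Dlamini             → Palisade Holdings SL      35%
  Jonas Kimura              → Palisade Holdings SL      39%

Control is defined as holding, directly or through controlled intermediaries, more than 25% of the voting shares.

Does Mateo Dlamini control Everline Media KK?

Mateo holds 35% of Palisade, so Mateo controls Palisade.
Mateo holds 76% of Juniper, so Mateo controls Juniper.
In Everline, Mateo's side holds only 21%, not > 25%.
So Mateo does not control Everline.

No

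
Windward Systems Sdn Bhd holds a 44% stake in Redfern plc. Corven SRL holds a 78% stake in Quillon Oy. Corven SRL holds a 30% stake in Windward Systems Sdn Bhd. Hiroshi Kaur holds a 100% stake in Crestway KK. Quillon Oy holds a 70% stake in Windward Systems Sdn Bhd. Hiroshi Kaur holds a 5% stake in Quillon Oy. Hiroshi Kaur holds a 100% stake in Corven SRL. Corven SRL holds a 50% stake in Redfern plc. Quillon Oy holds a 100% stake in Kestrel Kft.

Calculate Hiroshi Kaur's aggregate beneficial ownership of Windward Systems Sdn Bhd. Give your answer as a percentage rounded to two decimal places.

88.10%

Hiroshi reaches Windward along 3 paths.
Via Corven: 100% × 30% = 30%.
Via Quillon: 5% × 70% = 3.5%.
Via Corven → Quillon: 100% × 78% × 70% = 54.6%.
Total: 30% + 3.5% + 54.6% = 88.1%.
Rounded: 88.10%.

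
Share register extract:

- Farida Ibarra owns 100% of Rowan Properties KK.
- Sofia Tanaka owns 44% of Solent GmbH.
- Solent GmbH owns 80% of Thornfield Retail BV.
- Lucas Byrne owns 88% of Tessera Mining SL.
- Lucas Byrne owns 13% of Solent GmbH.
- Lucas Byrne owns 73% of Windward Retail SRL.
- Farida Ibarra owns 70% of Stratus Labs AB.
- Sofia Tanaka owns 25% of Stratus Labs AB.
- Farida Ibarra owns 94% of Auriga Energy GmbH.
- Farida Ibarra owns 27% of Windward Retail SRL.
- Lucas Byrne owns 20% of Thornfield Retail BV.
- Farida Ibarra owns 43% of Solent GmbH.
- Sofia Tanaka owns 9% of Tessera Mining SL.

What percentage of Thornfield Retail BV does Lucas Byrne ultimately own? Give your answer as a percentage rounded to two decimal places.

Lucas reaches Thornfield along 2 paths.
Via Solent: 13% × 80% = 10.4%.
Direct stake: 20% = 20%.
Total: 10.4% + 20% = 30.4%.
Rounded: 30.40%.

30.40%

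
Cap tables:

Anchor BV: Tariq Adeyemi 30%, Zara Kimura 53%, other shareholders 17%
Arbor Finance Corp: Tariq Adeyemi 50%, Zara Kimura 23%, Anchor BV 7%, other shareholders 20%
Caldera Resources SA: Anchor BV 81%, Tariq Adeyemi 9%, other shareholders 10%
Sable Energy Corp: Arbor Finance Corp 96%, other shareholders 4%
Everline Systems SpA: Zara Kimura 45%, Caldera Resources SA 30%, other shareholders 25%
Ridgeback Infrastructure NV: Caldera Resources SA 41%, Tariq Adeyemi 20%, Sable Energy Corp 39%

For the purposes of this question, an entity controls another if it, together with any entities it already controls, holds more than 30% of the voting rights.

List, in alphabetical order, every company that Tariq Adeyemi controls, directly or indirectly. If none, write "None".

Arbor Finance Corp, Ridgeback Infrastructure NV, Sable Energy Corp

Tariq holds 50% of Arbor, so Tariq controls Arbor.
Arbor holds 96% of Sable, so Tariq controls Sable.
Tariq and Sable together hold 20% + 39% = 59% of Ridgeback, so Tariq controls Ridgeback.
No other company's threshold is met.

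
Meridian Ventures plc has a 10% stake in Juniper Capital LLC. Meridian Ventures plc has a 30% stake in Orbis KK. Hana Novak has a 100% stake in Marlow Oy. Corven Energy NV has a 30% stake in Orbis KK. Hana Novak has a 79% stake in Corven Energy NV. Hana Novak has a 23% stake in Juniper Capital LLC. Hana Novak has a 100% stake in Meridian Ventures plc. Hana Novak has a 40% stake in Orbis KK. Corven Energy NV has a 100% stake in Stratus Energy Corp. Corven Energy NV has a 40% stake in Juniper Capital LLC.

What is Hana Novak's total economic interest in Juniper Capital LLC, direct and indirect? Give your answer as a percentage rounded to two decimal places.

Hana reaches Juniper along 3 paths.
Via Corven: 79% × 40% = 31.6%.
Via Meridian: 100% × 10% = 10%.
Direct stake: 23% = 23%.
Total: 31.6% + 10% + 23% = 64.6%.
Rounded: 64.60%.

64.60%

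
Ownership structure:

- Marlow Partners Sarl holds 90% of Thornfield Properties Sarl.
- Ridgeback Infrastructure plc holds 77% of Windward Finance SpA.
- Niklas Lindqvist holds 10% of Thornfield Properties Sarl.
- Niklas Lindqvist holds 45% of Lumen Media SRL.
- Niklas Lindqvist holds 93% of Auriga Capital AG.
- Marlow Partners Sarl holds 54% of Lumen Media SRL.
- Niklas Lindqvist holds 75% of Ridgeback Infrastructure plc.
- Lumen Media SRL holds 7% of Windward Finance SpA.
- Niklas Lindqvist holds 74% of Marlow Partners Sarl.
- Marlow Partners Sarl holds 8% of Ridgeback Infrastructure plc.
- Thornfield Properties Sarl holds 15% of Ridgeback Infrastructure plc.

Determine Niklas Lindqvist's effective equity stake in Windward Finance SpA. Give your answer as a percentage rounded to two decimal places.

77.10%

Niklas reaches Windward along 6 paths.
Via Marlow → Ridgeback: 74% × 8% × 77% = 4.5584%.
Via Ridgeback: 75% × 77% = 57.75%.
Via Marlow → Thornfield → Ridgeback: 74% × 90% × 15% × 77% = 7.6923%.
Via Thornfield → Ridgeback: 10% × 15% × 77% = 1.155%.
Via Marlow → Lumen: 74% × 54% × 7% = 2.7972%.
Via Lumen: 45% × 7% = 3.15%.
Total: 4.5584% + 57.75% + 7.6923% + 1.155% + 2.7972% + 3.15% = 77.1029%.
Rounded: 77.10%.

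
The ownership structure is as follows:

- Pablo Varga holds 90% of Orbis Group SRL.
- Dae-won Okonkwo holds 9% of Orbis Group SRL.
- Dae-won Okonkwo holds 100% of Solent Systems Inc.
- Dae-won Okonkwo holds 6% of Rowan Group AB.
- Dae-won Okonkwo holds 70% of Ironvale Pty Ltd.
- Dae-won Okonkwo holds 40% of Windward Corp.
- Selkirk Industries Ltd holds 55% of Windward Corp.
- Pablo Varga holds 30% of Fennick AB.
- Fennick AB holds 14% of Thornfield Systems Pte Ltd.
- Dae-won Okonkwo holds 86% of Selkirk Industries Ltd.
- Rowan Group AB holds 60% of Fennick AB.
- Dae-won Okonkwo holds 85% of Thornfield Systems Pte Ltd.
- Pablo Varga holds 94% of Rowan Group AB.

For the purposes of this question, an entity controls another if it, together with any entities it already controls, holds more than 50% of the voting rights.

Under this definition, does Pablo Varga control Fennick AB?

Pablo holds 94% of Rowan, so Pablo controls Rowan.
Rowan and Pablo together hold 60% + 30% = 90% of Fennick, so Pablo controls Fennick.

Yes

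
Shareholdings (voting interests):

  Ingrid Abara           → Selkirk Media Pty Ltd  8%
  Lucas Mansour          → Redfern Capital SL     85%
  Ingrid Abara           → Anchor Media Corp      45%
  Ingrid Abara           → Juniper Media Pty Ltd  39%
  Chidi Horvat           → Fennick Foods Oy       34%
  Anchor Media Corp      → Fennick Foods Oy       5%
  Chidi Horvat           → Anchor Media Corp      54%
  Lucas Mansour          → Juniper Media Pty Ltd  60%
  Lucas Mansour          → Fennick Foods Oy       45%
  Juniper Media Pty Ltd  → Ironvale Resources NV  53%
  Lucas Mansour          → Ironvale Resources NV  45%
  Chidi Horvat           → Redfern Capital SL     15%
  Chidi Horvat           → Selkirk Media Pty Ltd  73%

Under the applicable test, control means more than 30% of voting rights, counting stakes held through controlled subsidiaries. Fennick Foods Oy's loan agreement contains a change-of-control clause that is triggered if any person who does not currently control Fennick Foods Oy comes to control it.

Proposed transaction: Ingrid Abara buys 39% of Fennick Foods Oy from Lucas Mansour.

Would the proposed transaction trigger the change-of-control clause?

Yes

The purchase adds only to Ingrid's holdings (Lucas's stake shrinks), so Ingrid is the only person who could newly come to control Fennick.
Ingrid holds 39% of Juniper, so Ingrid controls Juniper.
Ingrid holds 45% of Anchor, so Ingrid controls Anchor.
Juniper holds 53% of Ironvale, so Ingrid controls Ironvale.
In Fennick, Ingrid's side holds only 5%, not > 30%.
So before the transaction, Ingrid does not control Fennick.
After the purchase, Ingrid holds 39% of Fennick directly, and Lucas's stake falls to 6%.
Anchor and Ingrid together hold 5% + 39% = 44% of Fennick, so Ingrid controls Fennick.
Ingrid did not control Fennick before and does after, so the clause is triggered.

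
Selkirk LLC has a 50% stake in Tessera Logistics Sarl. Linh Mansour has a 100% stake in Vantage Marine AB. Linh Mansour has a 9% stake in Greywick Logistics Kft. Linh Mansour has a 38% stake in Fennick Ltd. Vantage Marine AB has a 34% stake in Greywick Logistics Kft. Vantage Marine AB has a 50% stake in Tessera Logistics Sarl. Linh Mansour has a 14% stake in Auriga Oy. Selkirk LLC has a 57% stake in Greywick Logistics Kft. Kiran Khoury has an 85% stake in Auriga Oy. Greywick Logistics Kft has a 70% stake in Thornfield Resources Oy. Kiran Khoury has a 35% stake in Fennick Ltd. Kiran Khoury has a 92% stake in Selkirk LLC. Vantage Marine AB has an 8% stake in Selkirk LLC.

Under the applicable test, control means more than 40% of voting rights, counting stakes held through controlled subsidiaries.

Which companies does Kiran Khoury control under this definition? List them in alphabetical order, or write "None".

Auriga Oy, Greywick Logistics Kft, Selkirk LLC, Tessera Logistics Sarl, Thornfield Resources Oy

Kiran holds 92% of Selkirk, so Kiran controls Selkirk.
Selkirk holds 50% of Tessera, so Kiran controls Tessera.
Selkirk holds 57% of Greywick, so Kiran controls Greywick.
Kiran holds 85% of Auriga, so Kiran controls Auriga.
Greywick holds 70% of Thornfield, so Kiran controls Thornfield.
No other company's threshold is met.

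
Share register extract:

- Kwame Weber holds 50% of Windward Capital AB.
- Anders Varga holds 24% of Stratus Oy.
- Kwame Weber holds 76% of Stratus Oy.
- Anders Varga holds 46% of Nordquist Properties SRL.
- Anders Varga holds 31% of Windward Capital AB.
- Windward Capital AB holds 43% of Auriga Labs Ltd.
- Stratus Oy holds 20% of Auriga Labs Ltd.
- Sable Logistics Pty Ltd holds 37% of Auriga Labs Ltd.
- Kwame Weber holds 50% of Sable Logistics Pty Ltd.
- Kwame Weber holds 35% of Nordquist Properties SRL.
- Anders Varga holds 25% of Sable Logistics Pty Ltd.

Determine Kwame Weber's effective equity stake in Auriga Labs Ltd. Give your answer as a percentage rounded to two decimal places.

Kwame reaches Auriga along 3 paths.
Via Stratus: 76% × 20% = 15.2%.
Via Windward: 50% × 43% = 21.5%.
Via Sable: 50% × 37% = 18.5%.
Total: 15.2% + 21.5% + 18.5% = 55.2%.
Rounded: 55.20%.

55.20%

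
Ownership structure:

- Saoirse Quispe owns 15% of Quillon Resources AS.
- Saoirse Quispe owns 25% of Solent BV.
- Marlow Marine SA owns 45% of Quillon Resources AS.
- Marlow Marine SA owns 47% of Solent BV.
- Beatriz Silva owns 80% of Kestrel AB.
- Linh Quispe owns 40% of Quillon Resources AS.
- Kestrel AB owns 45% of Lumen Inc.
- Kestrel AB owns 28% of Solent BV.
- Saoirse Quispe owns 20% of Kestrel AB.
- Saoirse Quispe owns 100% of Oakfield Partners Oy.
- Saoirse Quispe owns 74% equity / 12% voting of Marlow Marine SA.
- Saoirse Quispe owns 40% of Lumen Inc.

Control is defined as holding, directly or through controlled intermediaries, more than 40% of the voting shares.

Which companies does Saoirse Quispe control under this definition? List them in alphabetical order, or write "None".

Oakfield Partners Oy

Saoirse holds 100% of Oakfield, so Saoirse controls Oakfield.
No other company's threshold is met.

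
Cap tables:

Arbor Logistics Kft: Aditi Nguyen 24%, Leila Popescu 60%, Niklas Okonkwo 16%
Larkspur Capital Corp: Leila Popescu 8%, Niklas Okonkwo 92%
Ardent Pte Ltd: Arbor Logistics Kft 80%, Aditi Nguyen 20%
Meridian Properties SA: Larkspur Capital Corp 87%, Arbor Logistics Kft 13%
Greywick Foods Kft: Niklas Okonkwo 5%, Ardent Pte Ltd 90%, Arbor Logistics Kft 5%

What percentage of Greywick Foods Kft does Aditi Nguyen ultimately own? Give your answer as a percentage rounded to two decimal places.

36.48%

Aditi reaches Greywick along 3 paths.
Via Arbor → Ardent: 24% × 80% × 90% = 17.28%.
Via Ardent: 20% × 90% = 18%.
Via Arbor: 24% × 5% = 1.2%.
Total: 17.28% + 18% + 1.2% = 36.48%.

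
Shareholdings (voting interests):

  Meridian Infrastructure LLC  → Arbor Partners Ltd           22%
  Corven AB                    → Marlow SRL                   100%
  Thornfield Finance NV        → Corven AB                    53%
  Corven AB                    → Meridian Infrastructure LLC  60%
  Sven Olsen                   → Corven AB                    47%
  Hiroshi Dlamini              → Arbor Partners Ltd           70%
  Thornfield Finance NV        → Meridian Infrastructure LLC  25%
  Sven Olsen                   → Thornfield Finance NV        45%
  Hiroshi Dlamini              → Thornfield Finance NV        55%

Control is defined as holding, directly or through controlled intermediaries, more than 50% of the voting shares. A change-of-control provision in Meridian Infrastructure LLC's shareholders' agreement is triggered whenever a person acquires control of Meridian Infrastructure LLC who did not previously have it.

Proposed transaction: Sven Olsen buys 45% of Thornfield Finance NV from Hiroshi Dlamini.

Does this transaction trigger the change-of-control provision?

Yes

The purchase adds only to Sven's holdings (Hiroshi's stake shrinks), so Sven is the only person who could newly come to control Meridian.
Sven's largest direct stake is 47% in Corven, which does not meet the threshold, so Sven controls no company.
Neither Sven nor any entity Sven controls holds any voting interest in Meridian.
So before the transaction, Sven does not control Meridian.
After the purchase, Sven's direct stake in Thornfield rises to 45% + 45% = 90%, and Hiroshi's stake falls to 10%.
Sven holds 90% of Thornfield, so Sven controls Thornfield.
Sven and Thornfield together hold 47% + 53% = 100% of Corven, so Sven controls Corven.
Thornfield and Corven together hold 25% + 60% = 85% of Meridian, so Sven controls Meridian.
Sven did not control Meridian before and does after, so the clause is triggered.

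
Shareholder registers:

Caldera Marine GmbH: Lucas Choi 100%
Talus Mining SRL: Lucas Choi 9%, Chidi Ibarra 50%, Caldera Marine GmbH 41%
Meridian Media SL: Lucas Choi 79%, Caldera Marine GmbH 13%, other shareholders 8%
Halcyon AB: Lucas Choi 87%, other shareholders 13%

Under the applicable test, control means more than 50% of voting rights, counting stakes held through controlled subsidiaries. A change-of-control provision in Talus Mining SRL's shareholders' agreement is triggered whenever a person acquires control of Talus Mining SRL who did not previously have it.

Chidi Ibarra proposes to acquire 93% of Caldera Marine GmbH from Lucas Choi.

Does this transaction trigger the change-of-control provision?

Yes

The purchase adds only to Chidi's holdings (Lucas's stake shrinks), so Chidi is the only person who could newly come to control Talus.
Chidi's largest direct stake is 50% in Talus, which does not meet the threshold, so Chidi controls no company.
In Talus, Chidi's side holds only 50%, not > 50%.
So before the transaction, Chidi does not control Talus.
After the purchase, Chidi holds 93% of Caldera directly, and Lucas's stake falls to 7%.
Chidi holds 93% of Caldera, so Chidi controls Caldera.
Chidi and Caldera together hold 50% + 41% = 91% of Talus, so Chidi controls Talus.
Chidi did not control Talus before and does after, so the clause is triggered.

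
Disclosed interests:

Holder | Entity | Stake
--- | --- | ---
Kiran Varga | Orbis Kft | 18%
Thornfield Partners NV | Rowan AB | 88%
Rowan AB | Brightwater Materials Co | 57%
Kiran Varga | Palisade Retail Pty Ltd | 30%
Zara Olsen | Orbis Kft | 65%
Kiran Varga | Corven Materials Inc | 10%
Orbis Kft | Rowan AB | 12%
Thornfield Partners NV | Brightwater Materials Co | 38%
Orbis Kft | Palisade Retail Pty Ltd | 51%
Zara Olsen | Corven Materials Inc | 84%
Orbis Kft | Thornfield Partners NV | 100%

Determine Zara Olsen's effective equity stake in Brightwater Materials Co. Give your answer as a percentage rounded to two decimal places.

61.75%

Zara reaches Brightwater along 3 paths.
Via Orbis → Rowan: 65% × 12% × 57% = 4.446%.
Via Orbis → Thornfield → Rowan: 65% × 100% × 88% × 57% = 32.604%.
Via Orbis → Thornfield: 65% × 100% × 38% = 24.7%.
Total: 4.446% + 32.604% + 24.7% = 61.75%.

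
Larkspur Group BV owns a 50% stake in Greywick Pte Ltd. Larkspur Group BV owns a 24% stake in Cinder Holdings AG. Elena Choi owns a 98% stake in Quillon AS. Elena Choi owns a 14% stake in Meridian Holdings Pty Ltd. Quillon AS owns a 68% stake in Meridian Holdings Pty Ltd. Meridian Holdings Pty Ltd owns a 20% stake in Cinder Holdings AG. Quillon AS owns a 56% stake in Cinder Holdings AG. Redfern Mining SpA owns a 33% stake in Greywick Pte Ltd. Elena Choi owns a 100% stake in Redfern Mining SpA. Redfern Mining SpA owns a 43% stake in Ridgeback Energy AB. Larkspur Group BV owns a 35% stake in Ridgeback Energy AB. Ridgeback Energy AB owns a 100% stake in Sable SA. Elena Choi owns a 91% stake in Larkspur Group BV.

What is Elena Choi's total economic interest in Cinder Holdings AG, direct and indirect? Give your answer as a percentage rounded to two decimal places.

92.85%

Elena reaches Cinder along 4 paths.
Via Quillon: 98% × 56% = 54.88%.
Via Meridian: 14% × 20% = 2.8%.
Via Quillon → Meridian: 98% × 68% × 20% = 13.328%.
Via Larkspur: 91% × 24% = 21.84%.
Total: 54.88% + 2.8% + 13.328% + 21.84% = 92.848%.
Rounded: 92.85%.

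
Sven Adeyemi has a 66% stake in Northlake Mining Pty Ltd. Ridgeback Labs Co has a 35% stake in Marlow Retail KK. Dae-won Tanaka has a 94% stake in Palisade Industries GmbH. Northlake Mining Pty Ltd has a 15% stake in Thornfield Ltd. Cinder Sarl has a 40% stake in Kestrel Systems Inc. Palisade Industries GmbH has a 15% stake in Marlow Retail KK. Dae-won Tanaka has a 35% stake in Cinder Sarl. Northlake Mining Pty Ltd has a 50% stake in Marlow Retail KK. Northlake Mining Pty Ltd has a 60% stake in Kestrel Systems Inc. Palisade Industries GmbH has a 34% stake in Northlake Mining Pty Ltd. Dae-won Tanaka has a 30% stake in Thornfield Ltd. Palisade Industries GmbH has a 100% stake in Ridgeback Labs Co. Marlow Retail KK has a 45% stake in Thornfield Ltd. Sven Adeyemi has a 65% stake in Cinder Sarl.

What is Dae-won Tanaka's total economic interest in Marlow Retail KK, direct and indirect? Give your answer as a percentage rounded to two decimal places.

Dae-won reaches Marlow along 3 paths.
Via Palisade → Ridgeback: 94% × 100% × 35% = 32.9%.
Via Palisade → Northlake: 94% × 34% × 50% = 15.98%.
Via Palisade: 94% × 15% = 14.1%.
Total: 32.9% + 15.98% + 14.1% = 62.98%.

62.98%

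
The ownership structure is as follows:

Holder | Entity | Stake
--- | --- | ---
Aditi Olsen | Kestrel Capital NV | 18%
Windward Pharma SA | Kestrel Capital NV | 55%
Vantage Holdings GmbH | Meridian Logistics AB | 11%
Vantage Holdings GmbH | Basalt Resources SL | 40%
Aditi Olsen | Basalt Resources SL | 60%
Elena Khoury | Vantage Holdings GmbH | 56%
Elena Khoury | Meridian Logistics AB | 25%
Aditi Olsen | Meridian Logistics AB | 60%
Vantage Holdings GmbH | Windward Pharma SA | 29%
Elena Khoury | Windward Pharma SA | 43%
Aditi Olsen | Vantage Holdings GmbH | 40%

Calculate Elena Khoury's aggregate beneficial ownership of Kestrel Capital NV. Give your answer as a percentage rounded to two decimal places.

32.58%

Elena reaches Kestrel along 2 paths.
Via Vantage → Windward: 56% × 29% × 55% = 8.932%.
Via Windward: 43% × 55% = 23.65%.
Total: 8.932% + 23.65% = 32.582%.
Rounded: 32.58%.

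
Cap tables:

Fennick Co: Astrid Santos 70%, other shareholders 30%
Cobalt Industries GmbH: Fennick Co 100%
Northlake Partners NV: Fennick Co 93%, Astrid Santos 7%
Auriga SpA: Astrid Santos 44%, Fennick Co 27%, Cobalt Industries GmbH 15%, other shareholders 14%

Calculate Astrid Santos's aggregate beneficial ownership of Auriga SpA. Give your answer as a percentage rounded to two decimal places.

Astrid reaches Auriga along 3 paths.
Direct stake: 44% = 44%.
Via Fennick: 70% × 27% = 18.9%.
Via Fennick → Cobalt: 70% × 100% × 15% = 10.5%.
Total: 44% + 18.9% + 10.5% = 73.4%.
Rounded: 73.40%.

73.40%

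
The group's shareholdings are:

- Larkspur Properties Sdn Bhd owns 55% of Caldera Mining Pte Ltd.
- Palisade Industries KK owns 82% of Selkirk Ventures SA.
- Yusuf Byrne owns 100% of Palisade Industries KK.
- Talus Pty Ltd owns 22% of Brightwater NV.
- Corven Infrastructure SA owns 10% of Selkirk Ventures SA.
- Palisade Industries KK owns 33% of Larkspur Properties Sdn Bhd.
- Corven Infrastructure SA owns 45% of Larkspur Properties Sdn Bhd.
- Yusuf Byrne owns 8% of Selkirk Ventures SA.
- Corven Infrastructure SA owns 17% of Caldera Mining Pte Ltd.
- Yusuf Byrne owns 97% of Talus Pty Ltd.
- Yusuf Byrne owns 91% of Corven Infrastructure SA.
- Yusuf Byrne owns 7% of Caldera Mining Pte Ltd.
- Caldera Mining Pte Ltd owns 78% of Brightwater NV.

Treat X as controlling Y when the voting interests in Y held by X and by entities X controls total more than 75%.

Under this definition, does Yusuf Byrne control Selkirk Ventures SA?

Yes

Yusuf holds 91% of Corven, so Yusuf controls Corven.
Yusuf holds 100% of Palisade, so Yusuf controls Palisade.
Palisade and Corven and Yusuf together hold 82% + 10% + 8% = 100% of Selkirk, so Yusuf controls Selkirk.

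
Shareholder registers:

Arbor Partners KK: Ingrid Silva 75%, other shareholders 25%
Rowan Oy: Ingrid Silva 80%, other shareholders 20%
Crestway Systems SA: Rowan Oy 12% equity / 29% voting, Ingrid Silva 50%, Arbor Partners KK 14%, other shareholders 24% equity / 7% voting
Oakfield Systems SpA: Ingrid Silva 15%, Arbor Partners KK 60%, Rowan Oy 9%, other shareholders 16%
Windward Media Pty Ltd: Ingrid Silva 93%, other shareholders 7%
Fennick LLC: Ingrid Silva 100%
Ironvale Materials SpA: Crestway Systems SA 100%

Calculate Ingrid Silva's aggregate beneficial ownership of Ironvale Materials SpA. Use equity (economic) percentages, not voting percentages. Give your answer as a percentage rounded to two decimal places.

Ingrid reaches Ironvale along 3 paths.
Via Rowan → Crestway: 80% × 12% × 100% = 9.6%.
Via Crestway: 50% × 100% = 50%.
Via Arbor → Crestway: 75% × 14% × 100% = 10.5%.
Total: 9.6% + 50% + 10.5% = 70.1%.
Rounded: 70.10%.

70.10%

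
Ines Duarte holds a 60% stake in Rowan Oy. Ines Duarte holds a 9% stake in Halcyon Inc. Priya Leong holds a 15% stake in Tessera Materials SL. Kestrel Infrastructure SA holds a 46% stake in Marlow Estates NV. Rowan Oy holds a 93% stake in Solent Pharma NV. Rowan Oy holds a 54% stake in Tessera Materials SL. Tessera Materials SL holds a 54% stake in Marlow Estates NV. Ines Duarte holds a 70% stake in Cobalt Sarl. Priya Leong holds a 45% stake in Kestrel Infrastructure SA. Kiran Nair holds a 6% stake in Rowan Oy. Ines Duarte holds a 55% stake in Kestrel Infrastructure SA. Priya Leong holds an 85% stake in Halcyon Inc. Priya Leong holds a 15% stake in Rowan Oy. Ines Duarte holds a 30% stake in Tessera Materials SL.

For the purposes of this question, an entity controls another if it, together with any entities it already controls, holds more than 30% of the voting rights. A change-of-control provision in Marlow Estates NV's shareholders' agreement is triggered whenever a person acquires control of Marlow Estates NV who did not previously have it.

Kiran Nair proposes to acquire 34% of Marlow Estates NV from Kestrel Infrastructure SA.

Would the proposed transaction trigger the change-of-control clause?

Yes

The purchase adds only to Kiran's holdings (Kestrel's stake shrinks), so Kiran is the only person who could newly come to control Marlow.
Kiran's largest direct stake is 6% in Rowan, which does not meet the threshold, so Kiran controls no company.
Neither Kiran nor any entity Kiran controls holds any voting interest in Marlow.
So before the transaction, Kiran does not control Marlow.
After the purchase, Kiran holds 34% of Marlow directly, and Kestrel's stake falls to 12%.
Kiran holds 34% of Marlow, so Kiran controls Marlow.
Kiran did not control Marlow before and does after, so the clause is triggered.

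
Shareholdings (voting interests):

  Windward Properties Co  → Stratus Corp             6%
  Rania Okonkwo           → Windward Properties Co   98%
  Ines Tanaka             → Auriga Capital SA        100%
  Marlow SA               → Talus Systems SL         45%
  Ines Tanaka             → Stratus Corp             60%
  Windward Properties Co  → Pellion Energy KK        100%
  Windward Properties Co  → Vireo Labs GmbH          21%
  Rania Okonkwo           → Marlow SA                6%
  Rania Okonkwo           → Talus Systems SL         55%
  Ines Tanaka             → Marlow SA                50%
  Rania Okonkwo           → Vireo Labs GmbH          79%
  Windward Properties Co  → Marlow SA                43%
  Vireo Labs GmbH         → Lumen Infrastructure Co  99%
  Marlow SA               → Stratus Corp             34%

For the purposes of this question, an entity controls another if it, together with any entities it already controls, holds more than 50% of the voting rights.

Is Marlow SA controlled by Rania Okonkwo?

No

Rania holds 98% of Windward, so Rania controls Windward.
Rania and Windward together hold 79% + 21% = 100% of Vireo, so Rania controls Vireo.
Windward holds 100% of Pellion, so Rania controls Pellion.
Vireo holds 99% of Lumen, so Rania controls Lumen.
Rania holds 55% of Talus, so Rania controls Talus.
In Marlow, Rania's side holds only 43% + 6% = 49%, not > 50%.
So Rania does not control Marlow.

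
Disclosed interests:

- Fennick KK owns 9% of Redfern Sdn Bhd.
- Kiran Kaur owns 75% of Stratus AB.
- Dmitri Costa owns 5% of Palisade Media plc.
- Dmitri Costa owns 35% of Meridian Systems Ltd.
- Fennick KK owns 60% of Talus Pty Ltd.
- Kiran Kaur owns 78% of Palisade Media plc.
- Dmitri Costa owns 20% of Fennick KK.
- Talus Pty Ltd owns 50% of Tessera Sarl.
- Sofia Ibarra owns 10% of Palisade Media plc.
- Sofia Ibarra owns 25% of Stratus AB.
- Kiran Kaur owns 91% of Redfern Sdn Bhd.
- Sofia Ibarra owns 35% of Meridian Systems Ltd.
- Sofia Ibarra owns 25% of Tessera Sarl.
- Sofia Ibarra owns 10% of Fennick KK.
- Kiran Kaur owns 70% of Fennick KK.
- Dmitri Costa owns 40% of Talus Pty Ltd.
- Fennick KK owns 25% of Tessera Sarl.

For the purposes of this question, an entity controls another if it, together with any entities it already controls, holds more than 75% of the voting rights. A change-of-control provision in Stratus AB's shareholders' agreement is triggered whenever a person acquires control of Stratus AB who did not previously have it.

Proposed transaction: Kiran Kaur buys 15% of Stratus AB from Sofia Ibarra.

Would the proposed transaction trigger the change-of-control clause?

The purchase adds only to Kiran's holdings (Sofia's stake shrinks), so Kiran is the only person who could newly come to control Stratus.
Kiran holds 91% of Redfern, so Kiran controls Redfern.
Kiran holds 78% of Palisade, so Kiran controls Palisade.
In Stratus, Kiran's side holds only 75%, not > 75%.
So before the transaction, Kiran does not control Stratus.
After the purchase, Kiran's direct stake in Stratus rises to 75% + 15% = 90%, and Sofia's stake falls to 10%.
Kiran holds 90% of Stratus, so Kiran controls Stratus.
Kiran did not control Stratus before and does after, so the clause is triggered.

Yes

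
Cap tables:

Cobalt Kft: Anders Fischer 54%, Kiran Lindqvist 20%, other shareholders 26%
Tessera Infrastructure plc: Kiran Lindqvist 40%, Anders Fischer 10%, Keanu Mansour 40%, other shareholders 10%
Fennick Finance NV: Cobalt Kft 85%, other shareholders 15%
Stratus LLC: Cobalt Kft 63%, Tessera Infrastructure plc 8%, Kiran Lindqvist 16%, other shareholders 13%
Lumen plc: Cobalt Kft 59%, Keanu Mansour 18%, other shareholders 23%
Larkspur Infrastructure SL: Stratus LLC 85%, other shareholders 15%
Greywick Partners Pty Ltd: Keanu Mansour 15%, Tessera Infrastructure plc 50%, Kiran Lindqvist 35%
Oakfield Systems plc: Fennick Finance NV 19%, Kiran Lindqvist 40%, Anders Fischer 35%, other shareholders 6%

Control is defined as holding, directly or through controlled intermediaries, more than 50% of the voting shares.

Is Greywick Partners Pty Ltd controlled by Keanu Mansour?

Keanu's largest direct stake is 40% in Tessera, which does not meet the threshold, so Keanu controls no company.
In Greywick, Keanu's side holds only 15%, not > 50%.
So Keanu does not control Greywick.

No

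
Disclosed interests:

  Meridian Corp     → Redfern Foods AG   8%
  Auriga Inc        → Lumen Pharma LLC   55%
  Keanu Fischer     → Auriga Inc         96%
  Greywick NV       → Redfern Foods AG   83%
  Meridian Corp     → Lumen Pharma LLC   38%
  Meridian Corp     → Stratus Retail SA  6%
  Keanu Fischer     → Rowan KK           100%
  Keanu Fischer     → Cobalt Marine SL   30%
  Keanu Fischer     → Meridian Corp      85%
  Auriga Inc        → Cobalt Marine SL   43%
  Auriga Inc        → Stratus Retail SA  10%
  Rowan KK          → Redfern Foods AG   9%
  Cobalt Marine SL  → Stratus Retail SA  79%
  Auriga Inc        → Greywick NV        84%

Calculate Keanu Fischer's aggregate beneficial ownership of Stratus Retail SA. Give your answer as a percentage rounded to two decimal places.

71.01%

Keanu reaches Stratus along 4 paths.
Via Cobalt: 30% × 79% = 23.7%.
Via Auriga → Cobalt: 96% × 43% × 79% = 32.6112%.
Via Meridian: 85% × 6% = 5.1%.
Via Auriga: 96% × 10% = 9.6%.
Total: 23.7% + 32.6112% + 5.1% + 9.6% = 71.0112%.
Rounded: 71.01%.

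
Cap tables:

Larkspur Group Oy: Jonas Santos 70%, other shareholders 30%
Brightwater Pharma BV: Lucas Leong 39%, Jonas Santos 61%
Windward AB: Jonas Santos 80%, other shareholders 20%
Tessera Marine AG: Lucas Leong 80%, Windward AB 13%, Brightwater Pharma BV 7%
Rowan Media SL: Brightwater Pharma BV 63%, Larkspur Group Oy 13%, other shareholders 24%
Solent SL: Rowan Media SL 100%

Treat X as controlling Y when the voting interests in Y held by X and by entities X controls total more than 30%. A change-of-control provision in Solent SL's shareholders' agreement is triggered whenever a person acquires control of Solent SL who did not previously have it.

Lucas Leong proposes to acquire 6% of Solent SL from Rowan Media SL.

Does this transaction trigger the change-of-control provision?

The purchase adds only to Lucas's holdings (Rowan's stake shrinks), so Lucas is the only person who could newly come to control Solent.
Lucas holds 39% of Brightwater, so Lucas controls Brightwater.
Brightwater holds 63% of Rowan, so Lucas controls Rowan.
Rowan holds 100% of Solent, so Lucas controls Solent.
So Lucas already controls Solent before the transaction.
After the purchase, Lucas holds 6% of Solent directly, and Rowan's stake falls to 94%.
Lucas controlled Solent already, so this is not a new person acquiring control; every other person's position is unchanged or reduced.
No new person acquires control, so the clause is not triggered.

No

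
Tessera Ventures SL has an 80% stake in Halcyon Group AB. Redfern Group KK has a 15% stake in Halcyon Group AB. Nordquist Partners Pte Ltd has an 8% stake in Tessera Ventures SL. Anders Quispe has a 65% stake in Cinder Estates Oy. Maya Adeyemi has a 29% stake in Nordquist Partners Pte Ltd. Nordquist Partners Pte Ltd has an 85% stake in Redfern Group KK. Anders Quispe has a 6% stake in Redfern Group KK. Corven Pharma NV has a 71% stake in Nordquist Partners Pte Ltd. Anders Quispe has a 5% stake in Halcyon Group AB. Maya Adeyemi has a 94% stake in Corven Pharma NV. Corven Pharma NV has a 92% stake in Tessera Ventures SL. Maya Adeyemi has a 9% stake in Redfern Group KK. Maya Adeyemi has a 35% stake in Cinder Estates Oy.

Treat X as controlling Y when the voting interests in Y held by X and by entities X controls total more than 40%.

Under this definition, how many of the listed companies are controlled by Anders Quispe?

Anders holds 65% of Cinder, so Anders controls Cinder.
No other company's threshold is met.
Anders controls 1 company.

1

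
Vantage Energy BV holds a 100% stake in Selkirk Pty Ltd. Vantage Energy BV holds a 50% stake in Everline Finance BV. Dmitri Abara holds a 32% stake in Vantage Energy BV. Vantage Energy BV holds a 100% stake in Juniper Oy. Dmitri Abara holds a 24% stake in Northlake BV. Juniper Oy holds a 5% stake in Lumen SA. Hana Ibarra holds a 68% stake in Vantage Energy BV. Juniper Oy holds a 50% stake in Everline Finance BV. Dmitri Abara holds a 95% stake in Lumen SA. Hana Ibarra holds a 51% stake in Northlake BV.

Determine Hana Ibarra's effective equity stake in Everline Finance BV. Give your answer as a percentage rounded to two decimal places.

68.00%

Hana reaches Everline along 2 paths.
Via Vantage: 68% × 50% = 34%.
Via Vantage → Juniper: 68% × 100% × 50% = 34%.
Total: 34% + 34% = 68%.
Rounded: 68.00%.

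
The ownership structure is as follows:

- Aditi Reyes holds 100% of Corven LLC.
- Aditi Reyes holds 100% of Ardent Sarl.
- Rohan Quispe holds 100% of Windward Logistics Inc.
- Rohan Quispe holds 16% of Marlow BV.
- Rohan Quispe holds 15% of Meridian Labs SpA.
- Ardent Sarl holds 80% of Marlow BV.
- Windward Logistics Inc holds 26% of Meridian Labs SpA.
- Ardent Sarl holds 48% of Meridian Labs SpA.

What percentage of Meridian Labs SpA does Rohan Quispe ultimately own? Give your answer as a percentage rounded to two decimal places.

41.00%

Rohan reaches Meridian along 2 paths.
Via Windward: 100% × 26% = 26%.
Direct stake: 15% = 15%.
Total: 26% + 15% = 41%.
Rounded: 41.00%.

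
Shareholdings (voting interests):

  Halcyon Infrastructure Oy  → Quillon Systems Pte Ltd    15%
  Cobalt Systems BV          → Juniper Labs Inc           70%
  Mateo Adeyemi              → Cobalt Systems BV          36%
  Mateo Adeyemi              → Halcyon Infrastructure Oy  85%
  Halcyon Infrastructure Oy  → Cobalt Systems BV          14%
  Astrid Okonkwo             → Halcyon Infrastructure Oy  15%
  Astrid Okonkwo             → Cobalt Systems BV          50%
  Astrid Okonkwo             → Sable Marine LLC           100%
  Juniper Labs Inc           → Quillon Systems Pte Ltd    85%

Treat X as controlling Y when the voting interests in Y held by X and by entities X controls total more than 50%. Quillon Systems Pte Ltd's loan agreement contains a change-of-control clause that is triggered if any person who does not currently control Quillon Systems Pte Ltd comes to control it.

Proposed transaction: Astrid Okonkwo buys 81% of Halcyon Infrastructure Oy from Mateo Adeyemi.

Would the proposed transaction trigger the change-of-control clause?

The purchase adds only to Astrid's holdings (Mateo's stake shrinks), so Astrid is the only person who could newly come to control Quillon.
Astrid holds 100% of Sable, so Astrid controls Sable.
Neither Astrid nor any entity Astrid controls holds any voting interest in Quillon.
So before the transaction, Astrid does not control Quillon.
After the purchase, Astrid's direct stake in Halcyon rises to 15% + 81% = 96%, and Mateo's stake falls to 4%.
Astrid holds 96% of Halcyon, so Astrid controls Halcyon.
Astrid and Halcyon together hold 50% + 14% = 64% of Cobalt, so Astrid controls Cobalt.
Cobalt holds 70% of Juniper, so Astrid controls Juniper.
Halcyon and Juniper together hold 15% + 85% = 100% of Quillon, so Astrid controls Quillon.
Astrid did not control Quillon before and does after, so the clause is triggered.

Yes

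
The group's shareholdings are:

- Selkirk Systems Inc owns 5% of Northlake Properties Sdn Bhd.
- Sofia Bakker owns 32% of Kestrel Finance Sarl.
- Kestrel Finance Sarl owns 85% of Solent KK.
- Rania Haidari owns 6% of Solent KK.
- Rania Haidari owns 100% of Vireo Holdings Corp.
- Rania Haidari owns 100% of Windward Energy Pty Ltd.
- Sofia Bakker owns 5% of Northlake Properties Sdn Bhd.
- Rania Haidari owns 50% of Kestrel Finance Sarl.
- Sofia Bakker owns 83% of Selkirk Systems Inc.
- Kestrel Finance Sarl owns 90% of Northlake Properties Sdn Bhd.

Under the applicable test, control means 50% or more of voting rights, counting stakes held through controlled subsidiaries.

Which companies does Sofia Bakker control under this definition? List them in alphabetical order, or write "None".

Selkirk Systems Inc

Sofia holds 83% of Selkirk, so Sofia controls Selkirk.
No other company's threshold is met.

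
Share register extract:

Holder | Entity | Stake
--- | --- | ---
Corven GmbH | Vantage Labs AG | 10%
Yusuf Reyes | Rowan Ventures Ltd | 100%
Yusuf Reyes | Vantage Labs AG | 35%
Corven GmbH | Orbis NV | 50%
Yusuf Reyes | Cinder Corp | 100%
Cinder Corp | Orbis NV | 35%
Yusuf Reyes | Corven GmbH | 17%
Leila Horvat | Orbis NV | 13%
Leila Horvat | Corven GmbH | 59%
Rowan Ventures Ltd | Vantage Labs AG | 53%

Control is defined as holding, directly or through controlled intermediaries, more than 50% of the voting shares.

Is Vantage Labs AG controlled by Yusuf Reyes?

Yes

Yusuf holds 100% of Rowan, so Yusuf controls Rowan.
Rowan and Yusuf together hold 53% + 35% = 88% of Vantage, so Yusuf controls Vantage.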